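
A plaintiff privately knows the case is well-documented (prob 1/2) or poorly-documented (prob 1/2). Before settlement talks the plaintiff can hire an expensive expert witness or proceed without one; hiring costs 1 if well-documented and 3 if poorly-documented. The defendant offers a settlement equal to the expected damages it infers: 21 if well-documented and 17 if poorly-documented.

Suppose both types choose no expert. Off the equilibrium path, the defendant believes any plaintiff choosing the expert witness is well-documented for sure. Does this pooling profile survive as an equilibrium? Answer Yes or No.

On path, the defendant holds the prior and pays 1/2·21 + 1/2·17 = 19. Off path (the expert witness), believing well-documented, it pays 21.
well-documented: no expert nets 19; the expert witness nets 21 − 1 = 20. well-documented would deviate.
poorly-documented: no expert nets 19; the expert witness nets 21 − 3 = 18. poorly-documented stays.
A type deviates, so pooling fails.

No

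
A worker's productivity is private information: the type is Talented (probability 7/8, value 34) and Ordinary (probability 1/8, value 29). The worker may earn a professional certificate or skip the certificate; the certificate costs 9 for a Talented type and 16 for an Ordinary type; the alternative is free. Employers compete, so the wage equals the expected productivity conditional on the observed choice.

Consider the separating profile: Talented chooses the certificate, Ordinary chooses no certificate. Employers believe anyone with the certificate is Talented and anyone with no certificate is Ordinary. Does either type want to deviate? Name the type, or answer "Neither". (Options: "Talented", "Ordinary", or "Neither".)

Talented

The certificate pays 34; no certificate pays 29.
Talented: assigned the certificate, nets 34 − 9 = 25; deviating to no certificate nets 29.
Ordinary: assigned no certificate, nets 29; deviating to the certificate nets 34 − 16 = 18.
The Talented type gains 4 by deviating.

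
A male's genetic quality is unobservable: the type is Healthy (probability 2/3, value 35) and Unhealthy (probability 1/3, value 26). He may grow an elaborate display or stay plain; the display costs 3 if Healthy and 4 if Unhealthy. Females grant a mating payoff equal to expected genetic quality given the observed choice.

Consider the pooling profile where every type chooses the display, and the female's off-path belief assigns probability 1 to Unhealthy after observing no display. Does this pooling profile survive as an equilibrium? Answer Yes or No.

On path, the female holds the prior and pays 2/3·35 + 1/3·26 = 32. Off path (no display), believing Unhealthy, it pays 26.
Healthy: the display nets 32 − 3 = 29; no display nets 26. Healthy stays.
Unhealthy: the display nets 32 − 4 = 28; no display nets 26. Unhealthy stays.
No type deviates, so pooling is sustained.

Yes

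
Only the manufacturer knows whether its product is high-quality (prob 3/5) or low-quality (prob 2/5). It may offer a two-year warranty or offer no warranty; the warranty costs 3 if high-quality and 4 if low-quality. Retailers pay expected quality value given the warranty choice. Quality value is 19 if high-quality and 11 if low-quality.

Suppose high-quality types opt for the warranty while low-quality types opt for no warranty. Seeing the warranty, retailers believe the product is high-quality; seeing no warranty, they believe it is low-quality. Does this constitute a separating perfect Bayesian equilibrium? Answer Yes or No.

No

Under these beliefs, the warranty earns price 19 and no warranty earns price 11.
high-quality: the warranty nets 19 − 3 = 16; no warranty nets 11. high-quality prefers the warranty.
low-quality: the warranty nets 19 − 4 = 15; no warranty nets 11. low-quality would deviate to the warranty.
low-quality has a profitable deviation, so the profile is not an equilibrium.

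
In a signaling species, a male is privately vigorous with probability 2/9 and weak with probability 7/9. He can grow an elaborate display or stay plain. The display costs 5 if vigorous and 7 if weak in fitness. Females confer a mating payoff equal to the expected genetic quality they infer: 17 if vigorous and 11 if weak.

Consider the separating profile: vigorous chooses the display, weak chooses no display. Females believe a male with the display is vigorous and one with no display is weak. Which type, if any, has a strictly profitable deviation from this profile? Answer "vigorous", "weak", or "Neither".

Neither

The display pays 17; no display pays 11.
vigorous: assigned the display, nets 17 − 5 = 12; deviating to no display nets 11.
weak: assigned no display, nets 11; deviating to the display nets 17 − 7 = 10.
Both types strictly prefer their assigned action; no profitable deviation.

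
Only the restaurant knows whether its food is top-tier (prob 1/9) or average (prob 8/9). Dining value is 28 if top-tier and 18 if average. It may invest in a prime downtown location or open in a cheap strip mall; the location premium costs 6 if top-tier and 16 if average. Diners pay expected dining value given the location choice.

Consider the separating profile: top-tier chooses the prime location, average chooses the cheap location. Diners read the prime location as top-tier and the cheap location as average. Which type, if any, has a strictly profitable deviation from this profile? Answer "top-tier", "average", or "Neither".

Neither

The prime location pays 28; the cheap location pays 18.
top-tier: assigned the prime location, nets 28 − 6 = 22; deviating to the cheap location nets 18.
average: assigned the cheap location, nets 18; deviating to the prime location nets 28 − 16 = 12.
Both types strictly prefer their assigned action; no profitable deviation.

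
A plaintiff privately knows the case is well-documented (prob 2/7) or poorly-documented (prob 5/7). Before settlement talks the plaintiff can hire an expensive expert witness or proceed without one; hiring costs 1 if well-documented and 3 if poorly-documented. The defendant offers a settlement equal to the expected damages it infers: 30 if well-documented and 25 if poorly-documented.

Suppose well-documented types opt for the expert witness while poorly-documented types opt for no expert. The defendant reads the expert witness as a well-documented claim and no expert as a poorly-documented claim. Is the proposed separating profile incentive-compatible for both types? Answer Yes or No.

No

Under these beliefs, the expert witness earns settlement 30 and no expert earns settlement 25.
well-documented: the expert witness nets 30 − 1 = 29; no expert nets 25. well-documented prefers the expert witness.
poorly-documented: the expert witness nets 30 − 3 = 27; no expert nets 25. poorly-documented would deviate to the expert witness.
poorly-documented has a profitable deviation, so the profile is not an equilibrium.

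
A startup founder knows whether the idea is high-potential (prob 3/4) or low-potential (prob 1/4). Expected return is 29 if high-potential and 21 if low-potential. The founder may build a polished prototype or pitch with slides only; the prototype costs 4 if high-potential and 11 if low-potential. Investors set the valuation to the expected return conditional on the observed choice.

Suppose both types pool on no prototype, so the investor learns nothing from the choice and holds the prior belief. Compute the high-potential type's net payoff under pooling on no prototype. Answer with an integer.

Pooled valuation = 3/4·29 + 1/4·21 = 27.
high-potential pays no cost for no prototype, so net payoff = 27.

27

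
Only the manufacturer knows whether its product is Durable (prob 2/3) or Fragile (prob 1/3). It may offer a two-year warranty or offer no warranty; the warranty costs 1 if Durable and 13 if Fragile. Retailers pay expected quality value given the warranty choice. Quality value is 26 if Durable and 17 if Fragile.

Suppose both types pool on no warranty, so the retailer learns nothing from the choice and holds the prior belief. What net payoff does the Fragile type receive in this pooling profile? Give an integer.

23

Pooled price = 2/3·26 + 1/3·17 = 23.
Fragile pays no cost for no warranty, so net payoff = 23.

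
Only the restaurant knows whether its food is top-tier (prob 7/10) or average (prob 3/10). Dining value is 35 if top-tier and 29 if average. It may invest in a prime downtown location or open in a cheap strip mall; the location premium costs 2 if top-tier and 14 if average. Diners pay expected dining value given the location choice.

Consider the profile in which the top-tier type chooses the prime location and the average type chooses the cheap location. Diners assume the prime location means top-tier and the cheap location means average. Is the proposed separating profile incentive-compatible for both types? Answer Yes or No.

Yes

Under these beliefs, the prime location earns price premium 35 and the cheap location earns price premium 29.
top-tier: the prime location nets 35 − 2 = 33; the cheap location nets 29. top-tier prefers the prime location.
average: the prime location nets 35 − 14 = 21; the cheap location nets 29. average prefers the cheap location.
Neither type deviates, so the separating profile is an equilibrium.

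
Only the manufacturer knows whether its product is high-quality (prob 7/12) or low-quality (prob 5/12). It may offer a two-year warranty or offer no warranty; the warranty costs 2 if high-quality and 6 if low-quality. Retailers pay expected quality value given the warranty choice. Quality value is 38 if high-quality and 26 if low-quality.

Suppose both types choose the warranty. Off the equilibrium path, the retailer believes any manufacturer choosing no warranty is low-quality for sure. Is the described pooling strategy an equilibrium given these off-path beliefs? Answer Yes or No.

Yes

On path, the retailer holds the prior and pays 7/12·38 + 5/12·26 = 33. Off path (no warranty), believing low-quality, it pays 26.
high-quality: the warranty nets 33 − 2 = 31; no warranty nets 26. high-quality stays.
low-quality: the warranty nets 33 − 6 = 27; no warranty nets 26. low-quality stays.
No type deviates, so pooling is sustained.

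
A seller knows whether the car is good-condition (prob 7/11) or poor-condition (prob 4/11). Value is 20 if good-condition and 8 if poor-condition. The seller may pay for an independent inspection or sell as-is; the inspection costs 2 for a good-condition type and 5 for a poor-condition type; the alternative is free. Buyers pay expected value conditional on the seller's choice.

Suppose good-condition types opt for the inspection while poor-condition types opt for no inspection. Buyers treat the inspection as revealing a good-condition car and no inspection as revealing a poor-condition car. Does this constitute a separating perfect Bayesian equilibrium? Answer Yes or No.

No

Under these beliefs, the inspection earns price 20 and no inspection earns price 8.
good-condition: the inspection nets 20 − 2 = 18; no inspection nets 8. good-condition prefers the inspection.
poor-condition: the inspection nets 20 − 5 = 15; no inspection nets 8. poor-condition would deviate to the inspection.
poor-condition has a profitable deviation, so the profile is not an equilibrium.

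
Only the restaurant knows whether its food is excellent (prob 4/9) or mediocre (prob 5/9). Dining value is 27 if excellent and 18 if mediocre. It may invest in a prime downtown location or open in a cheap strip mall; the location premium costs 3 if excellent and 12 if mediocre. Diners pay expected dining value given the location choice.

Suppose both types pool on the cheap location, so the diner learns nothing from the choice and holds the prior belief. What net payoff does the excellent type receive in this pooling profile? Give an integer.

Pooled price premium = 4/9·27 + 5/9·18 = 22.
excellent pays no cost for the cheap location, so net payoff = 22.

22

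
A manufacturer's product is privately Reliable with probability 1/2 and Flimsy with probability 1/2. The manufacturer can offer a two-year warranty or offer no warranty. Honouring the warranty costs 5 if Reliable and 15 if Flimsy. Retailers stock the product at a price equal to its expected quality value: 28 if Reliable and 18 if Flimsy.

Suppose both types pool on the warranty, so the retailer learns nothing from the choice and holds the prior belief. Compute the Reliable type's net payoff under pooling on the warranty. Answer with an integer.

Pooled price = 1/2·28 + 1/2·18 = 23.
Reliable pays cost 5 for the warranty, so net payoff = 23 − 5 = 18.

18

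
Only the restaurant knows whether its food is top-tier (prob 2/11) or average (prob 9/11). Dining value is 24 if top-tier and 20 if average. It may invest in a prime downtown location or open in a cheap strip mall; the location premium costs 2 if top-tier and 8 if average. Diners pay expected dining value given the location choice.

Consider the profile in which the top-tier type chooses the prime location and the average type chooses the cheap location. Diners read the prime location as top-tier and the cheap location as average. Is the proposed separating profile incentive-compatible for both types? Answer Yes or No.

Under these beliefs, the prime location earns price premium 24 and the cheap location earns price premium 20.
top-tier: the prime location nets 24 − 2 = 22; the cheap location nets 20. top-tier prefers the prime location.
average: the prime location nets 24 − 8 = 16; the cheap location nets 20. average prefers the cheap location.
Neither type deviates, so the separating profile is an equilibrium.

Yes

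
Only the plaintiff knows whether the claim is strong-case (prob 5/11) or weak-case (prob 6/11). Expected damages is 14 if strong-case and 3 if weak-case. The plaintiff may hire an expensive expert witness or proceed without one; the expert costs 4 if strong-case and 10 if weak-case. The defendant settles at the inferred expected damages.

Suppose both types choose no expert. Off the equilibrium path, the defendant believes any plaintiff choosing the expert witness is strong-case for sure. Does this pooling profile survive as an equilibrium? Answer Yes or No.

On path, the defendant holds the prior and pays 5/11·14 + 6/11·3 = 8. Off path (the expert witness), believing strong-case, it pays 14.
strong-case: no expert nets 8; the expert witness nets 14 − 4 = 10. strong-case would deviate.
weak-case: no expert nets 8; the expert witness nets 14 − 10 = 4. weak-case stays.
A type deviates, so pooling fails.

No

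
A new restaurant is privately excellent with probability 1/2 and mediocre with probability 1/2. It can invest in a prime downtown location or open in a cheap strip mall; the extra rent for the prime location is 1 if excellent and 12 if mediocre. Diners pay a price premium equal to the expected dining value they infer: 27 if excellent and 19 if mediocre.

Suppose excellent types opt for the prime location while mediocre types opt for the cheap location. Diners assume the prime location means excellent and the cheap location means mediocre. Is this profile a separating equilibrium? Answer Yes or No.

Under these beliefs, the prime location earns price premium 27 and the cheap location earns price premium 19.
excellent: the prime location nets 27 − 1 = 26; the cheap location nets 19. excellent prefers the prime location.
mediocre: the prime location nets 27 − 12 = 15; the cheap location nets 19. mediocre prefers the cheap location.
Neither type deviates, so the separating profile is an equilibrium.

Yes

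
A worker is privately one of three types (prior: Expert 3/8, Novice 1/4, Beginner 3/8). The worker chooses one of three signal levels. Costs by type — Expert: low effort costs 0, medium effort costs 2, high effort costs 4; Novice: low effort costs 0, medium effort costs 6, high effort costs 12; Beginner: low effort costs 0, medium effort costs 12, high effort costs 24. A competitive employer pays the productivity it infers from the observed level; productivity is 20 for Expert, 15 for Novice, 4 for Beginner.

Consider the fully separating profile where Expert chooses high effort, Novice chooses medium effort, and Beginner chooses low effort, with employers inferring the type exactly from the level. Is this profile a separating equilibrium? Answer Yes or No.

Yes

Separating wages: high effort → 20, medium effort → 15, low effort → 4.
Expert (assigned high effort): low effort: 4 − 0 = 4; medium effort: 15 − 2 = 13; high effort: 20 − 4 = 16. Expert stays.
Novice (assigned medium effort): low effort: 4 − 0 = 4; medium effort: 15 − 6 = 9; high effort: 20 − 12 = 8. Novice stays.
Beginner (assigned low effort): low effort: 4 − 0 = 4; medium effort: 15 − 12 = 3; high effort: 20 − 24 = -4. Beginner stays.
Every type prefers its assigned level; separation holds.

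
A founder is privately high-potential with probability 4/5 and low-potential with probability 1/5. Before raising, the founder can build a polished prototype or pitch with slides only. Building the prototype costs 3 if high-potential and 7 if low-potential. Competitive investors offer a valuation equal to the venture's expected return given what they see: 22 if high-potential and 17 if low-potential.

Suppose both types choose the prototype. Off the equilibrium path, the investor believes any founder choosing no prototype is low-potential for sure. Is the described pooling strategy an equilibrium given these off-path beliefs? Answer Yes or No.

On path, the investor holds the prior and pays 4/5·22 + 1/5·17 = 21. Off path (no prototype), believing low-potential, it pays 17.
high-potential: the prototype nets 21 − 3 = 18; no prototype nets 17. high-potential stays.
low-potential: the prototype nets 21 − 7 = 14; no prototype nets 17. low-potential would deviate.
A type deviates, so pooling fails.

No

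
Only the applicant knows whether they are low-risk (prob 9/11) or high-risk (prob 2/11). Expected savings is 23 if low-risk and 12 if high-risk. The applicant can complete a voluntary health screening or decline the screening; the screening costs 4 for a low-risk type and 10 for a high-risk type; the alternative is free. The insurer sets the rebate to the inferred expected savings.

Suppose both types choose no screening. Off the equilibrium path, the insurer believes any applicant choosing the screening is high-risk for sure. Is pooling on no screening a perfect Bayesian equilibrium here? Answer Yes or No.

On path, the insurer holds the prior and pays 9/11·23 + 2/11·12 = 21. Off path (the screening), believing high-risk, it pays 12.
low-risk: no screening nets 21; the screening nets 12 − 4 = 8. low-risk stays.
high-risk: no screening nets 21; the screening nets 12 − 10 = 2. high-risk stays.
No type deviates, so pooling is sustained.

Yes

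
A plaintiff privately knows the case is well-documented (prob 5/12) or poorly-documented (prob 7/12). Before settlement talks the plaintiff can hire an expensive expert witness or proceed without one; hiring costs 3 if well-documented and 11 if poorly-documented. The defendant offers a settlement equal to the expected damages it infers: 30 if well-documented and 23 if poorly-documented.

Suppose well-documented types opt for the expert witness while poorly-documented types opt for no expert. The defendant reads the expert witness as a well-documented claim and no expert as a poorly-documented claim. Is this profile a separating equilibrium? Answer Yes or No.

Under these beliefs, the expert witness earns settlement 30 and no expert earns settlement 23.
well-documented: the expert witness nets 30 − 3 = 27; no expert nets 23. well-documented prefers the expert witness.
poorly-documented: the expert witness nets 30 − 11 = 19; no expert nets 23. poorly-documented prefers no expert.
Neither type deviates, so the separating profile is an equilibrium.

Yes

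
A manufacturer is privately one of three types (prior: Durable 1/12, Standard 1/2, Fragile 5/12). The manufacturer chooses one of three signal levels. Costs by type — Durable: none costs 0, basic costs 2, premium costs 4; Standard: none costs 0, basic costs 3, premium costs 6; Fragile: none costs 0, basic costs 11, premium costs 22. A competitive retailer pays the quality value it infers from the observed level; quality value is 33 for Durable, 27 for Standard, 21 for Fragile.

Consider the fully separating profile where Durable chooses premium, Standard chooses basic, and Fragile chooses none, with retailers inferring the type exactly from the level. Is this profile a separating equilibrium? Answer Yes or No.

No

Separating prices: premium → 33, basic → 27, none → 21.
Durable (assigned premium): none: 21 − 0 = 21; basic: 27 − 2 = 25; premium: 33 − 4 = 29. Durable stays.
Standard (assigned basic): none: 21 − 0 = 21; basic: 27 − 3 = 24; premium: 33 − 6 = 27. Standard prefers premium.
Fragile (assigned none): none: 21 − 0 = 21; basic: 27 − 11 = 16; premium: 33 − 22 = 11. Fragile stays.
At least one type deviates; the separating profile fails.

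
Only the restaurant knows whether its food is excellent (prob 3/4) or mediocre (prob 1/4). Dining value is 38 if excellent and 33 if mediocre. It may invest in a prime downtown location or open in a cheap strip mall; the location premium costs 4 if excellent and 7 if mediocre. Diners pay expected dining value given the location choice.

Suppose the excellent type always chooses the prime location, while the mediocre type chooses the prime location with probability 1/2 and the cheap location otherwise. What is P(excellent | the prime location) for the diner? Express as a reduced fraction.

6/7

P(the prime location) = (3/4)·1 + (1/4)·(1/2) = 7/8.
By Bayes' rule, P(excellent | the prime location) = (3/4) / (7/8) = 6/7.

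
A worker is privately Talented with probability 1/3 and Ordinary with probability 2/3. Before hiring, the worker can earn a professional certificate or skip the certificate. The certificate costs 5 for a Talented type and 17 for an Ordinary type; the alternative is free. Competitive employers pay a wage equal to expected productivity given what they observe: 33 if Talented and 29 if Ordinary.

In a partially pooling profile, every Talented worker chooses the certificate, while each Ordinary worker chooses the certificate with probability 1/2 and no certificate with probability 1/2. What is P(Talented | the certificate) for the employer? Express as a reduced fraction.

1/2

P(the certificate) = (1/3)·1 + (2/3)·(1/2) = 2/3.
By Bayes' rule, P(Talented | the certificate) = (1/3) / (2/3) = 1/2.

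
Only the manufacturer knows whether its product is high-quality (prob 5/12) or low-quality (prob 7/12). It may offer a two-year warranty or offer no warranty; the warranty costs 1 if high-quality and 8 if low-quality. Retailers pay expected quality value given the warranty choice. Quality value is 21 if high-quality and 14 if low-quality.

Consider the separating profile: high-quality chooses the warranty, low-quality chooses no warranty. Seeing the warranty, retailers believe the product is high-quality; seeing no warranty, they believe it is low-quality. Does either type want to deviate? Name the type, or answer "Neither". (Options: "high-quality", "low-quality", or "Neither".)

The warranty pays 21; no warranty pays 14.
high-quality: assigned the warranty, nets 21 − 1 = 20; deviating to no warranty nets 14.
low-quality: assigned no warranty, nets 14; deviating to the warranty nets 21 − 8 = 13.
Both types strictly prefer their assigned action; no profitable deviation.

Neither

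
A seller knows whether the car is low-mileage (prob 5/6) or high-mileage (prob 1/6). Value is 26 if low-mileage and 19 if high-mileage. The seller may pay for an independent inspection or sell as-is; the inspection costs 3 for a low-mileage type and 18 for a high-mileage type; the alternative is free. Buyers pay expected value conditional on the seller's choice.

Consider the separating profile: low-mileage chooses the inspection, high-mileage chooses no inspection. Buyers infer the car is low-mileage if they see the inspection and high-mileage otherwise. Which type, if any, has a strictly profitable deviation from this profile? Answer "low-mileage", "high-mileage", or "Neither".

The inspection pays 26; no inspection pays 19.
low-mileage: assigned the inspection, nets 26 − 3 = 23; deviating to no inspection nets 19.
high-mileage: assigned no inspection, nets 19; deviating to the inspection nets 26 − 18 = 8.
Both types strictly prefer their assigned action; no profitable deviation.

Neither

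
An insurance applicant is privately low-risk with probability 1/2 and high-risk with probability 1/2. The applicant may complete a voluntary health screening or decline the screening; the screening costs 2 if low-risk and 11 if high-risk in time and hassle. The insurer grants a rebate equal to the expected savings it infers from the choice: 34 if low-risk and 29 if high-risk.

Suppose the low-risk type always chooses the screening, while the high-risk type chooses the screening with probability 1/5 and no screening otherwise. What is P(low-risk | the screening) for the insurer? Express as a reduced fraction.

P(the screening) = (1/2)·1 + (1/2)·(1/5) = 3/5.
By Bayes' rule, P(low-risk | the screening) = (1/2) / (3/5) = 5/6.

5/6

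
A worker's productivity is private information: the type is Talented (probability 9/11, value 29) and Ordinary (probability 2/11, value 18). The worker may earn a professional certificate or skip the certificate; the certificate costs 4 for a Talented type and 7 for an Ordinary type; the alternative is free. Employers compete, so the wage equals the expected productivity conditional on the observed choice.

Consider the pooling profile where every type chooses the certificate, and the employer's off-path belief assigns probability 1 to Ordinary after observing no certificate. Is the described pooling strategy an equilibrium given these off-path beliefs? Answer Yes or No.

On path, the employer holds the prior and pays 9/11·29 + 2/11·18 = 27. Off path (no certificate), believing Ordinary, it pays 18.
Talented: the certificate nets 27 − 4 = 23; no certificate nets 18. Talented stays.
Ordinary: the certificate nets 27 − 7 = 20; no certificate nets 18. Ordinary stays.
No type deviates, so pooling is sustained.

Yes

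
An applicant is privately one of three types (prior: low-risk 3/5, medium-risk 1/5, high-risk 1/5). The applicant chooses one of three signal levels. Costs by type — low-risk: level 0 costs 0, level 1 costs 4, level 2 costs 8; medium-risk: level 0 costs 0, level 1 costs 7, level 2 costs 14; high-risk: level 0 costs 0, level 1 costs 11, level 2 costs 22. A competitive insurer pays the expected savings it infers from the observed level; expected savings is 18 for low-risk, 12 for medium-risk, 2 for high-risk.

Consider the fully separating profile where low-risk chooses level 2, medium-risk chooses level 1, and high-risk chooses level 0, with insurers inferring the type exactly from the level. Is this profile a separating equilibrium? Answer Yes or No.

Separating rebates: level 2 → 18, level 1 → 12, level 0 → 2.
low-risk (assigned level 2): level 0: 2 − 0 = 2; level 1: 12 − 4 = 8; level 2: 18 − 8 = 10. low-risk stays.
medium-risk (assigned level 1): level 0: 2 − 0 = 2; level 1: 12 − 7 = 5; level 2: 18 − 14 = 4. medium-risk stays.
high-risk (assigned level 0): level 0: 2 − 0 = 2; level 1: 12 − 11 = 1; level 2: 18 − 22 = -4. high-risk stays.
Every type prefers its assigned level; separation holds.

Yes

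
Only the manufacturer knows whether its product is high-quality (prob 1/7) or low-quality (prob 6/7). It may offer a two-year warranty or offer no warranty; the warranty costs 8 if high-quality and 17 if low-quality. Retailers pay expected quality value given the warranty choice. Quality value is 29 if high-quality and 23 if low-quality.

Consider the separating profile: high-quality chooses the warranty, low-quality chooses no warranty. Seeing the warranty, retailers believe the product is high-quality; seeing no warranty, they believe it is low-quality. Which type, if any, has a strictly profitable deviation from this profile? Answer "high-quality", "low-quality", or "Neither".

high-quality

The warranty pays 29; no warranty pays 23.
high-quality: assigned the warranty, nets 29 − 8 = 21; deviating to no warranty nets 23.
low-quality: assigned no warranty, nets 23; deviating to the warranty nets 29 − 17 = 12.
The high-quality type gains 2 by deviating.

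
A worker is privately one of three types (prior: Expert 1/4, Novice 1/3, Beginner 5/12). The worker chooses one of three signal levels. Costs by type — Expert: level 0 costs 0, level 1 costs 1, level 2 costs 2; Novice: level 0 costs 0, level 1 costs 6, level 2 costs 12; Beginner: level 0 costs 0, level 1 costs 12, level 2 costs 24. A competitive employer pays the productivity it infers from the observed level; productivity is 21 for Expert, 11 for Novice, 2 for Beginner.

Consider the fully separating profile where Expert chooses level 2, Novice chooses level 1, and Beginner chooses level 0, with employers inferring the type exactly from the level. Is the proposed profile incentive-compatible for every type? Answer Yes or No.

No

Separating wages: level 2 → 21, level 1 → 11, level 0 → 2.
Expert (assigned level 2): level 0: 2 − 0 = 2; level 1: 11 − 1 = 10; level 2: 21 − 2 = 19. Expert stays.
Novice (assigned level 1): level 0: 2 − 0 = 2; level 1: 11 − 6 = 5; level 2: 21 − 12 = 9. Novice prefers level 2.
Beginner (assigned level 0): level 0: 2 − 0 = 2; level 1: 11 − 12 = -1; level 2: 21 − 24 = -3. Beginner stays.
At least one type deviates; the separating profile fails.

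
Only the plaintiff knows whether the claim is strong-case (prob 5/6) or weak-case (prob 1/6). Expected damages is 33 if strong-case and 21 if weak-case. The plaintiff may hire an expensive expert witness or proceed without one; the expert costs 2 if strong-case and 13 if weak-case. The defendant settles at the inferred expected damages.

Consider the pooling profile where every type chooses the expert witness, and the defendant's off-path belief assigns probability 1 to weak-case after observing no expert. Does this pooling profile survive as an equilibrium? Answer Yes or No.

On path, the defendant holds the prior and pays 5/6·33 + 1/6·21 = 31. Off path (no expert), believing weak-case, it pays 21.
strong-case: the expert witness nets 31 − 2 = 29; no expert nets 21. strong-case stays.
weak-case: the expert witness nets 31 − 13 = 18; no expert nets 21. weak-case would deviate.
A type deviates, so pooling fails.

No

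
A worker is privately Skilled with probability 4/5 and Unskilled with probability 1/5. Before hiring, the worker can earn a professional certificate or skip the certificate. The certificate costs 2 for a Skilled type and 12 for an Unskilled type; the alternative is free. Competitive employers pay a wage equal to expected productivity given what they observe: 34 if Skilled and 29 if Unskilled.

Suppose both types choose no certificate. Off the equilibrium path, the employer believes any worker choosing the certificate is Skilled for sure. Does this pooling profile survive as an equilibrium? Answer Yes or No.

Yes

On path, the employer holds the prior and pays 4/5·34 + 1/5·29 = 33. Off path (the certificate), believing Skilled, it pays 34.
Skilled: no certificate nets 33; the certificate nets 34 − 2 = 32. Skilled stays.
Unskilled: no certificate nets 33; the certificate nets 34 − 12 = 22. Unskilled stays.
No type deviates, so pooling is sustained.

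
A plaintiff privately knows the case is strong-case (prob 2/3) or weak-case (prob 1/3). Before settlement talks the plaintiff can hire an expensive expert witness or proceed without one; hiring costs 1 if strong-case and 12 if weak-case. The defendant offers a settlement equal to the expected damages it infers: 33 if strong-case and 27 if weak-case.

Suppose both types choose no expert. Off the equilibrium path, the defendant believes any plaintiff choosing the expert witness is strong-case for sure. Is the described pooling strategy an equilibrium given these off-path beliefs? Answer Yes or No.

On path, the defendant holds the prior and pays 2/3·33 + 1/3·27 = 31. Off path (the expert witness), believing strong-case, it pays 33.
strong-case: no expert nets 31; the expert witness nets 33 − 1 = 32. strong-case would deviate.
weak-case: no expert nets 31; the expert witness nets 33 − 12 = 21. weak-case stays.
A type deviates, so pooling fails.

No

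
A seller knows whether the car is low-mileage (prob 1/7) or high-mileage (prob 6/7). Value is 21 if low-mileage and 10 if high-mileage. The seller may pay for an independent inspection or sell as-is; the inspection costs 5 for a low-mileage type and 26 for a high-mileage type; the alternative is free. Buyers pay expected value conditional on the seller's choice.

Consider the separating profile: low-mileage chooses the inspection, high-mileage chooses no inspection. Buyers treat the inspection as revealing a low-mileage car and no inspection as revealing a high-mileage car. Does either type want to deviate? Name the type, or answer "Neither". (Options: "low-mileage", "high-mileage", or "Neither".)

Neither

The inspection pays 21; no inspection pays 10.
low-mileage: assigned the inspection, nets 21 − 5 = 16; deviating to no inspection nets 10.
high-mileage: assigned no inspection, nets 10; deviating to the inspection nets 21 − 26 = -5.
Both types strictly prefer their assigned action; no profitable deviation.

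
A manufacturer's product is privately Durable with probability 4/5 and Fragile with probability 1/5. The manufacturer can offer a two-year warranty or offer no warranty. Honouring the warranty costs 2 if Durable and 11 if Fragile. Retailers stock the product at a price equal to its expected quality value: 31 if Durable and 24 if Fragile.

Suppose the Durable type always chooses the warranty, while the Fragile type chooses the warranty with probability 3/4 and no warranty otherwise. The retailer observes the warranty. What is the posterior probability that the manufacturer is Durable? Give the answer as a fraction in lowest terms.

16/19

P(the warranty) = (4/5)·1 + (1/5)·(3/4) = 19/20.
By Bayes' rule, P(Durable | the warranty) = (4/5) / (19/20) = 16/19.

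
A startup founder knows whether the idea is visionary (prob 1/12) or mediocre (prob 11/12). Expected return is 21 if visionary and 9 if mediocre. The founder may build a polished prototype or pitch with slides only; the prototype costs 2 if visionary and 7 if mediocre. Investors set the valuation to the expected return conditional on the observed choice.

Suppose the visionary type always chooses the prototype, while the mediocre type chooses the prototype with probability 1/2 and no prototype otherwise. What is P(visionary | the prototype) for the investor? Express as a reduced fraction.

2/13

P(the prototype) = (1/12)·1 + (11/12)·(1/2) = 13/24.
By Bayes' rule, P(visionary | the prototype) = (1/12) / (13/24) = 2/13.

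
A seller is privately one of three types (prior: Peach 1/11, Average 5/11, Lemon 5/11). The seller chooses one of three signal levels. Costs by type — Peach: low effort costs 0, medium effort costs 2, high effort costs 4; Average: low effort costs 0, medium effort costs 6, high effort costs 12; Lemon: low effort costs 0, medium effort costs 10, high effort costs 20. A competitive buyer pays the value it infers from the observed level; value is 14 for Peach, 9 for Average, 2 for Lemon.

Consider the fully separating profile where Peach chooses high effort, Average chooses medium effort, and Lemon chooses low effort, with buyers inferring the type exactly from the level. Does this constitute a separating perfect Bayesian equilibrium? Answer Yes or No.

Yes

Separating prices: high effort → 14, medium effort → 9, low effort → 2.
Peach (assigned high effort): low effort: 2 − 0 = 2; medium effort: 9 − 2 = 7; high effort: 14 − 4 = 10. Peach stays.
Average (assigned medium effort): low effort: 2 − 0 = 2; medium effort: 9 − 6 = 3; high effort: 14 − 12 = 2. Average stays.
Lemon (assigned low effort): low effort: 2 − 0 = 2; medium effort: 9 − 10 = -1; high effort: 14 − 20 = -6. Lemon stays.
Every type prefers its assigned level; separation holds.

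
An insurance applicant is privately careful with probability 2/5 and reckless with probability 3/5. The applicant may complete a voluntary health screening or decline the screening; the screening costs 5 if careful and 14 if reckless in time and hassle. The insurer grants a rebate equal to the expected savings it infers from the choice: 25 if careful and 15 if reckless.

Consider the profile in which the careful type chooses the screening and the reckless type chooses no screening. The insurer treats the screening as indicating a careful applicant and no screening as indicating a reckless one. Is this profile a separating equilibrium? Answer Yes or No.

Yes

Under these beliefs, the screening earns rebate 25 and no screening earns rebate 15.
careful: the screening nets 25 − 5 = 20; no screening nets 15. careful prefers the screening.
reckless: the screening nets 25 − 14 = 11; no screening nets 15. reckless prefers no screening.
Neither type deviates, so the separating profile is an equilibrium.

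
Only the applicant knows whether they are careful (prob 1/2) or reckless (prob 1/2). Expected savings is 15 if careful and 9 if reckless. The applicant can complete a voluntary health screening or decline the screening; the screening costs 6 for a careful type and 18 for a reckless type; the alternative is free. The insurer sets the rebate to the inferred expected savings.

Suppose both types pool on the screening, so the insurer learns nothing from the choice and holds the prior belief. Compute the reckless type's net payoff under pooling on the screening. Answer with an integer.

Pooled rebate = 1/2·15 + 1/2·9 = 12.
reckless pays cost 18 for the screening, so net payoff = 12 − 18 = -6.

-6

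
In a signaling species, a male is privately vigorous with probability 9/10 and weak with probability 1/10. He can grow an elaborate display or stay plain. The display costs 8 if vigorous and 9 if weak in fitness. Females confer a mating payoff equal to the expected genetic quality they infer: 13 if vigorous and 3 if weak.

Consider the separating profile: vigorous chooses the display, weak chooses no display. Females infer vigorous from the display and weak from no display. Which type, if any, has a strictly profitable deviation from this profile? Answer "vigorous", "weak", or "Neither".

The display pays 13; no display pays 3.
vigorous: assigned the display, nets 13 − 8 = 5; deviating to no display nets 3.
weak: assigned no display, nets 3; deviating to the display nets 13 − 9 = 4.
The weak type gains 1 by deviating.

weak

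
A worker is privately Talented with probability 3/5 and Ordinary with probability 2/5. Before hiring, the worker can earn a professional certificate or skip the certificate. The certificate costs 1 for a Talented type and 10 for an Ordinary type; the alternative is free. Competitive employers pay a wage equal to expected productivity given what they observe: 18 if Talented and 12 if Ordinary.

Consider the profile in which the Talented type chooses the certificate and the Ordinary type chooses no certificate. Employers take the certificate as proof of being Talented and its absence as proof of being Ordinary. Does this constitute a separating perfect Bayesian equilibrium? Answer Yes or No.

Under these beliefs, the certificate earns wage 18 and no certificate earns wage 12.
Talented: the certificate nets 18 − 1 = 17; no certificate nets 12. Talented prefers the certificate.
Ordinary: the certificate nets 18 − 10 = 8; no certificate nets 12. Ordinary prefers no certificate.
Neither type deviates, so the separating profile is an equilibrium.

Yes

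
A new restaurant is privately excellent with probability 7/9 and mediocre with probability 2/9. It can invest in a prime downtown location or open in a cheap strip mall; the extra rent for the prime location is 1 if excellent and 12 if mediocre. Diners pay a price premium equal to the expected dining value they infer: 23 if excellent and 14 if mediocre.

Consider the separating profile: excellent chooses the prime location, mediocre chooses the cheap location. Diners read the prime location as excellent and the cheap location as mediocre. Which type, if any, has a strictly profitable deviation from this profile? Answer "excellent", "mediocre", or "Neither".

Neither

The prime location pays 23; the cheap location pays 14.
excellent: assigned the prime location, nets 23 − 1 = 22; deviating to the cheap location nets 14.
mediocre: assigned the cheap location, nets 14; deviating to the prime location nets 23 − 12 = 11.
Both types strictly prefer their assigned action; no profitable deviation.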